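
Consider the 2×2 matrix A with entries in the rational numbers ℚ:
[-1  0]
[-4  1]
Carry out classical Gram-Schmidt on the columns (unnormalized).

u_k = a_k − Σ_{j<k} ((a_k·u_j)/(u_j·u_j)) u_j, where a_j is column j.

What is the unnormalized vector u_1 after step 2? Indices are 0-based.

u_1 = (-4/17, 1/17)

Step 1: u_0 = a_0 = (-1, -4).
Step 2: u_1 = a_1 − (-4/17)·u_0 = (-4/17, 1/17).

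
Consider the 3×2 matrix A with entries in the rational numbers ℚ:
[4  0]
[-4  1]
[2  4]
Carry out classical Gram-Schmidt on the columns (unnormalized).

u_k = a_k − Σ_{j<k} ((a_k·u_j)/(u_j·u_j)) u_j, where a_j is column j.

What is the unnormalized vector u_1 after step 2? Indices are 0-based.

Step 1: u_0 = a_0 = (4, -4, 2).
Step 2: u_1 = a_1 − (1/9)·u_0 = (-4/9, 13/9, 34/9).

u_1 = (-4/9, 13/9, 34/9)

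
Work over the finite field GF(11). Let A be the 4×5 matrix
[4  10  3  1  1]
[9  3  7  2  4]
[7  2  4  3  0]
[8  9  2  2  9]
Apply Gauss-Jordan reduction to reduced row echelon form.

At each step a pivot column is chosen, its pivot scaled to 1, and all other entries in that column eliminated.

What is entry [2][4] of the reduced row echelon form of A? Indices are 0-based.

pivot(0,0)=4: scale R0 → (1, 8, 9, 3, 3)
  clear (1,0): R1 −= (9)R0 → (0, 8, 3, 8, 10)
  clear (2,0): R2 −= (7)R0 → (0, 1, 7, 4, 1)
  clear (3,0): R3 −= (8)R0 → (0, 0, 7, 0, 7)
pivot(1,1)=8: scale R1 → (0, 1, 10, 1, 4)
  clear (0,1): R0 −= (8)R1 → (1, 0, 6, 6, 4)
  clear (2,1): R2 −= (1)R1 → (0, 0, 8, 3, 8)
pivot(2,2)=8: scale R2 → (0, 0, 1, 10, 1)
  clear (0,2): R0 −= (6)R2 → (1, 0, 0, 1, 9)
  clear (1,2): R1 −= (10)R2 → (0, 1, 0, 0, 5)
  clear (3,2): R3 −= (7)R2 → (0, 0, 0, 7, 0)
pivot(3,3)=7: scale R3 → (0, 0, 0, 1, 0)
  clear (0,3): R0 −= (1)R3 → (1, 0, 0, 0, 9)
  clear (2,3): R2 −= (10)R3 → (0, 0, 1, 0, 1)

M[2][4] = 1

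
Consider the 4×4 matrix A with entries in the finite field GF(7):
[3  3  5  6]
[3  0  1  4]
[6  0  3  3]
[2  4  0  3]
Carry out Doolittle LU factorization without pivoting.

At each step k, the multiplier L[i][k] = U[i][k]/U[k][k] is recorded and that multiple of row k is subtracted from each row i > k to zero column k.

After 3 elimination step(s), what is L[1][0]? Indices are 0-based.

L[1][0] = 1

[col 0] pivot 3
  R1 -= 1*R0 → (0, 4, 3, 5)  (L[1][0] := 1)
  R2 -= 2*R0 → (0, 1, 0, 5)  (L[2][0] := 2)
  R3 -= 3*R0 → (0, 2, 6, 6)  (L[3][0] := 3)
[col 1] pivot 4
  R2 -= 2*R1 → (0, 0, 1, 2)  (L[2][1] := 2)
  R3 -= 4*R1 → (0, 0, 1, 0)  (L[3][1] := 4)
[col 2] pivot 1
  R3 -= 1*R2 → (0, 0, 0, 5)  (L[3][2] := 1)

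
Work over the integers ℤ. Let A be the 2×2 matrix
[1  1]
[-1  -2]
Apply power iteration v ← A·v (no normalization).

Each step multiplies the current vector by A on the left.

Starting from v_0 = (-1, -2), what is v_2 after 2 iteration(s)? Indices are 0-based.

v_0 = (-1, -2).
v_1 = A·v_0 = (-3, 5).
v_2 = A·v_1 = (2, -7).

v_2 = (2, -7)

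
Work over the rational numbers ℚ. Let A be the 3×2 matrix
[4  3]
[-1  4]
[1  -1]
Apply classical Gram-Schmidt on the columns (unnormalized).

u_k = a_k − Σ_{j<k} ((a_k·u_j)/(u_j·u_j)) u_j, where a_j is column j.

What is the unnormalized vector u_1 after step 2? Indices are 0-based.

u_1 = (13/9, 79/18, -25/18)

Step 1: u_0 = a_0 = (4, -1, 1).
Step 2: u_1 = a_1 − (7/18)·u_0 = (13/9, 79/18, -25/18).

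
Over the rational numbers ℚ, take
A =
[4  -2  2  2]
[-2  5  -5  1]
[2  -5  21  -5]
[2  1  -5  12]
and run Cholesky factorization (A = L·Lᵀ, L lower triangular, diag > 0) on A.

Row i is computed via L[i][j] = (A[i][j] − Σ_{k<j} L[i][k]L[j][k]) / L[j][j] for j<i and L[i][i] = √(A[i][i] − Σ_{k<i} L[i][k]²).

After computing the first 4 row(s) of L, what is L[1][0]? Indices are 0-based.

Step 1: L[0][0] = √(4) = 2.
  L[1][0] = (-2) / L[0][0] = -1.
Step 2: L[1][1] = √(4) = 2.
  L[2][0] = (2) / L[0][0] = 1.
  L[2][1] = (-4) / L[1][1] = -2.
Step 3: L[2][2] = √(16) = 4.
  L[3][0] = (2) / L[0][0] = 1.
  L[3][1] = (2) / L[1][1] = 1.
  L[3][2] = (-4) / L[2][2] = -1.
Step 4: L[3][3] = √(9) = 3.

L[1][0] = -1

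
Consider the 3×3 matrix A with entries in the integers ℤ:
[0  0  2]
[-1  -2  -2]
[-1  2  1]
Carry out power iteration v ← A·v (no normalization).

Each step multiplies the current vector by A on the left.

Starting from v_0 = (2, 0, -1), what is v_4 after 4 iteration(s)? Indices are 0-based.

v_0 = (2, 0, -1).
v_1 = A·v_0 = (-2, 0, -3).
v_2 = A·v_1 = (-6, 8, -1).
v_3 = A·v_2 = (-2, -8, 21).
v_4 = A·v_3 = (42, -24, 7).

v_4 = (42, -24, 7)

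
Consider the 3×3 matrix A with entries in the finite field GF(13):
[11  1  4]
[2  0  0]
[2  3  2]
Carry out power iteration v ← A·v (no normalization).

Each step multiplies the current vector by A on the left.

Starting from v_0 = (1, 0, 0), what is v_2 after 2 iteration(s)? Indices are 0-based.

v_2 = (1, 9, 6)

v_0 = (1, 0, 0).
v_1 = A·v_0 = (11, 2, 2).
v_2 = A·v_1 = (1, 9, 6).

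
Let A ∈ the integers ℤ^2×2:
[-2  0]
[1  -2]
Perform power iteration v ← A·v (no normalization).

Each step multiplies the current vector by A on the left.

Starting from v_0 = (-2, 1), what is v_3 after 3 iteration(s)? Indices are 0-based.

v_3 = (16, -32)

v_0 = (-2, 1).
v_1 = A·v_0 = (4, -4).
v_2 = A·v_1 = (-8, 12).
v_3 = A·v_2 = (16, -32).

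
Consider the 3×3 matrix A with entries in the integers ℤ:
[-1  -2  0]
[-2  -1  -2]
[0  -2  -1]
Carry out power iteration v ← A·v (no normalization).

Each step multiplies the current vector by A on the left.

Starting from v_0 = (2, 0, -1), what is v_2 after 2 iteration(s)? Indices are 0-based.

v_2 = (6, 4, 3)

v_0 = (2, 0, -1).
v_1 = A·v_0 = (-2, -2, 1).
v_2 = A·v_1 = (6, 4, 3).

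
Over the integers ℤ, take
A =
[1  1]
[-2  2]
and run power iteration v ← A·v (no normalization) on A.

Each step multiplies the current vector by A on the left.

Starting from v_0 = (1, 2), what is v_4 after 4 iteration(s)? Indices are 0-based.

v_4 = (-11, -34)

v_0 = (1, 2).
v_1 = A·v_0 = (3, 2).
v_2 = A·v_1 = (5, -2).
v_3 = A·v_2 = (3, -14).
v_4 = A·v_3 = (-11, -34).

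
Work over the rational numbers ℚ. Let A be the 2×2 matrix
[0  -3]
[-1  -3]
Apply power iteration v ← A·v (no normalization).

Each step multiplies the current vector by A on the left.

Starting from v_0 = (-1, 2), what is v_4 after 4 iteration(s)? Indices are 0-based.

v_4 = (234, 297)

v_0 = (-1, 2).
v_1 = A·v_0 = (-6, -5).
v_2 = A·v_1 = (15, 21).
v_3 = A·v_2 = (-63, -78).
v_4 = A·v_3 = (234, 297).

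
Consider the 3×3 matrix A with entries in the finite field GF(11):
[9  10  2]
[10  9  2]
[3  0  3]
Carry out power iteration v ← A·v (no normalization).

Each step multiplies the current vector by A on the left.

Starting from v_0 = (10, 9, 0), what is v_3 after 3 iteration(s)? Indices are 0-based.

v_3 = (9, 10, 7)

v_0 = (10, 9, 0).
v_1 = A·v_0 = (4, 5, 8).
v_2 = A·v_1 = (3, 2, 3).
v_3 = A·v_2 = (9, 10, 7).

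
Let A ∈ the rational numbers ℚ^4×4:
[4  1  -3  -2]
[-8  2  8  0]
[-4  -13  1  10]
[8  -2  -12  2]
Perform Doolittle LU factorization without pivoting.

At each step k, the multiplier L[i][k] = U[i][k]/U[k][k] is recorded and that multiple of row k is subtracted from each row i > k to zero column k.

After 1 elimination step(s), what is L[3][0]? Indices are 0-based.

[col 0] pivot 4
  R1 -= -2*R0 → (0, 4, 2, -4)  (L[1][0] := -2)
  R2 -= -1*R0 → (0, -12, -2, 8)  (L[2][0] := -1)
  R3 -= 2*R0 → (0, -4, -6, 6)  (L[3][0] := 2)

L[3][0] = 2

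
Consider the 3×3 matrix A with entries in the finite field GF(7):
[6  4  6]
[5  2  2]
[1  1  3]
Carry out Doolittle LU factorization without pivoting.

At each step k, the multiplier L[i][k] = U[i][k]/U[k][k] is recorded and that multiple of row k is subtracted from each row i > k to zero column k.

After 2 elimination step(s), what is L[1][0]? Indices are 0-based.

L[1][0] = 2

k=0: U[0][0]=6
  eliminate (1,0): mult=2, new row 1: (0, 1, 4); set L[1][0]=2
  eliminate (2,0): mult=6, new row 2: (0, 5, 2); set L[2][0]=6
k=1: U[1][1]=1
  eliminate (2,1): mult=5, new row 2: (0, 0, 3); set L[2][1]=5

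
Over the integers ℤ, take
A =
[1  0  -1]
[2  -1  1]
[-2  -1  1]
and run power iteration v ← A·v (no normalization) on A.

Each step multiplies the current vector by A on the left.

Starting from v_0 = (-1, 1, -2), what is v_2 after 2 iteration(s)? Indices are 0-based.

v_0 = (-1, 1, -2).
v_1 = A·v_0 = (1, -5, -1).
v_2 = A·v_1 = (2, 6, 2).

v_2 = (2, 6, 2)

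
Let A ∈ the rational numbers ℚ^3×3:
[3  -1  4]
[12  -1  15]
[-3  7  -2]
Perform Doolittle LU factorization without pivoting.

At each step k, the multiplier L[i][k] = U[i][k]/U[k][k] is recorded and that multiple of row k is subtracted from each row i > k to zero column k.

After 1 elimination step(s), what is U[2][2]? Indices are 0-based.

U[2][2] = 2

k=0: U[0][0]=3
  eliminate (1,0): mult=4, new row 1: (0, 3, -1); set L[1][0]=4
  eliminate (2,0): mult=-1, new row 2: (0, 6, 2); set L[2][0]=-1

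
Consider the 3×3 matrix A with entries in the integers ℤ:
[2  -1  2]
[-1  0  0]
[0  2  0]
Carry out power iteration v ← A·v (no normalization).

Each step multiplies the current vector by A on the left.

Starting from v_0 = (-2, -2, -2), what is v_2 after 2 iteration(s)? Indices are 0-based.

v_0 = (-2, -2, -2).
v_1 = A·v_0 = (-6, 2, -4).
v_2 = A·v_1 = (-22, 6, 4).

v_2 = (-22, 6, 4)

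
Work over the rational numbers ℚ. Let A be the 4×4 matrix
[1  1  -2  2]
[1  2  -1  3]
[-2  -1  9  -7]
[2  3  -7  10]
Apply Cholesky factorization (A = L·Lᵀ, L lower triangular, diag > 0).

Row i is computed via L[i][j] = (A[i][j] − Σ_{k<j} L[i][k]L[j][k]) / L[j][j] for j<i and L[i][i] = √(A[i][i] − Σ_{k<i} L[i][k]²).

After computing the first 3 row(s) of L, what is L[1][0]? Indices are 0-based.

Step 1: L[0][0] = √(1) = 1.
  L[1][0] = (1) / L[0][0] = 1.
Step 2: L[1][1] = √(1) = 1.
  L[2][0] = (-2) / L[0][0] = -2.
  L[2][1] = (1) / L[1][1] = 1.
Step 3: L[2][2] = √(4) = 2.

L[1][0] = 1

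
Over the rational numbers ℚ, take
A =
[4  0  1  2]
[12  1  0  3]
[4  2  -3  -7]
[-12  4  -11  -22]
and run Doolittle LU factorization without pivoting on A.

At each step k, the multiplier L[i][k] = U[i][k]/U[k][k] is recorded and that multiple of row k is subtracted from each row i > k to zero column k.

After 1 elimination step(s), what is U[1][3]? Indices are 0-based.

U[1][3] = -3

[col 0] pivot 4
  R1 -= 3*R0 → (0, 1, -3, -3)  (L[1][0] := 3)
  R2 -= 1*R0 → (0, 2, -4, -9)  (L[2][0] := 1)
  R3 -= -3*R0 → (0, 4, -8, -16)  (L[3][0] := -3)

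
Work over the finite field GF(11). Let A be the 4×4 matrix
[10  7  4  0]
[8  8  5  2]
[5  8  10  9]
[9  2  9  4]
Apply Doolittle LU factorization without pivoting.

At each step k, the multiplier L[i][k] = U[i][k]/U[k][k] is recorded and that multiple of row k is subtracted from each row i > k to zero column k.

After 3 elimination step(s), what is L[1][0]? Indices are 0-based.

L[1][0] = 3

[col 0] pivot 10
  R1 -= 3*R0 → (0, 9, 4, 2)  (L[1][0] := 3)
  R2 -= 6*R0 → (0, 10, 8, 9)  (L[2][0] := 6)
  R3 -= 2*R0 → (0, 10, 1, 4)  (L[3][0] := 2)
[col 1] pivot 9
  R2 -= 6*R1 → (0, 0, 6, 8)  (L[2][1] := 6)
  R3 -= 6*R1 → (0, 0, 10, 3)  (L[3][1] := 6)
[col 2] pivot 6
  R3 -= 9*R2 → (0, 0, 0, 8)  (L[3][2] := 9)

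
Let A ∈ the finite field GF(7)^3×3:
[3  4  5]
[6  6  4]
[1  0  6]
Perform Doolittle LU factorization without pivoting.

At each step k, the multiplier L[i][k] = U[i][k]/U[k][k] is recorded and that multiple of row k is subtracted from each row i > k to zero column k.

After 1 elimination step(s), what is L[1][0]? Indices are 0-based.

[col 0] pivot 3
  R1 -= 2*R0 → (0, 5, 1)  (L[1][0] := 2)
  R2 -= 5*R0 → (0, 1, 2)  (L[2][0] := 5)

L[1][0] = 2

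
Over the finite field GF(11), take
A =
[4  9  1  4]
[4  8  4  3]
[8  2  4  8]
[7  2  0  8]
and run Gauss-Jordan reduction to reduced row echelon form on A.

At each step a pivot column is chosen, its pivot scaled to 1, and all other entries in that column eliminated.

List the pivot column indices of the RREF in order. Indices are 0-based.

pivot columns: 0, 1, 2, 3

[1] R0 /= 4  ⇒  (1, 5, 3, 1)
     R1 -= 4·R0  ⇒  (0, 10, 3, 10)
     R2 -= 8·R0  ⇒  (0, 6, 2, 0)
     R3 -= 7·R0  ⇒  (0, 0, 1, 1)
[2] R1 /= 10  ⇒  (0, 1, 8, 1)
     R0 -= 5·R1  ⇒  (1, 0, 7, 7)
     R2 -= 6·R1  ⇒  (0, 0, 9, 5)
[3] R2 /= 9  ⇒  (0, 0, 1, 3)
     R0 -= 7·R2  ⇒  (1, 0, 0, 8)
     R1 -= 8·R2  ⇒  (0, 1, 0, 10)
     R3 -= 1·R2  ⇒  (0, 0, 0, 9)
[4] R3 /= 9  ⇒  (0, 0, 0, 1)
     R0 -= 8·R3  ⇒  (1, 0, 0, 0)
     R1 -= 10·R3  ⇒  (0, 1, 0, 0)
     R2 -= 3·R3  ⇒  (0, 0, 1, 0)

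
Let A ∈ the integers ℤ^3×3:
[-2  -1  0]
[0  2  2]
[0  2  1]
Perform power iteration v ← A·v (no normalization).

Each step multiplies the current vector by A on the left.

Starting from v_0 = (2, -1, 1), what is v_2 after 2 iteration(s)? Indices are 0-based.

v_0 = (2, -1, 1).
v_1 = A·v_0 = (-3, 0, -1).
v_2 = A·v_1 = (6, -2, -1).

v_2 = (6, -2, -1)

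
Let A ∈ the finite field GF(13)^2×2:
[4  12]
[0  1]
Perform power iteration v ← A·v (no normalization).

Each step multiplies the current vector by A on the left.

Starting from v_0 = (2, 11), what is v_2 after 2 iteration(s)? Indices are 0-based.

v_0 = (2, 11).
v_1 = A·v_0 = (10, 11).
v_2 = A·v_1 = (3, 11).

v_2 = (3, 11)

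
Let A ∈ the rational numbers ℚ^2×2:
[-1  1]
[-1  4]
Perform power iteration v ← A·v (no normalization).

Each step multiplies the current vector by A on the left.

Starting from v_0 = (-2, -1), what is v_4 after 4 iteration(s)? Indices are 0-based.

v_4 = (-27, -126)

v_0 = (-2, -1).
v_1 = A·v_0 = (1, -2).
v_2 = A·v_1 = (-3, -9).
v_3 = A·v_2 = (-6, -33).
v_4 = A·v_3 = (-27, -126).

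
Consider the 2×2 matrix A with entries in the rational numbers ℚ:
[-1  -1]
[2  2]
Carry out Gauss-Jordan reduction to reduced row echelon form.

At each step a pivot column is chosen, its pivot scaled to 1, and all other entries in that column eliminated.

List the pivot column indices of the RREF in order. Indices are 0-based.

pivot columns: 0

[1] R0 /= -1  ⇒  (1, 1)
     R1 -= 2·R0  ⇒  (0, 0)
column 1 empty below row 1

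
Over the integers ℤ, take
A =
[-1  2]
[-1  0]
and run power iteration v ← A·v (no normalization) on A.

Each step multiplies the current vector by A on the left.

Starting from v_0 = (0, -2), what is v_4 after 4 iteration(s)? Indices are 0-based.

v_0 = (0, -2).
v_1 = A·v_0 = (-4, 0).
v_2 = A·v_1 = (4, 4).
v_3 = A·v_2 = (4, -4).
v_4 = A·v_3 = (-12, -4).

v_4 = (-12, -4)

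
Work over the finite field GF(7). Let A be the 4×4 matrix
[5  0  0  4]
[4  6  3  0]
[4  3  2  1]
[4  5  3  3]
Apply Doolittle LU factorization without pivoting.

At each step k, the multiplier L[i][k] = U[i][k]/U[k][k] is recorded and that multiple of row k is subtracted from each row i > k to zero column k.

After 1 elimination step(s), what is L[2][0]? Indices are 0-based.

k=0: U[0][0]=5
  eliminate (1,0): mult=5, new row 1: (0, 6, 3, 1); set L[1][0]=5
  eliminate (2,0): mult=5, new row 2: (0, 3, 2, 2); set L[2][0]=5
  eliminate (3,0): mult=5, new row 3: (0, 5, 3, 4); set L[3][0]=5

L[2][0] = 5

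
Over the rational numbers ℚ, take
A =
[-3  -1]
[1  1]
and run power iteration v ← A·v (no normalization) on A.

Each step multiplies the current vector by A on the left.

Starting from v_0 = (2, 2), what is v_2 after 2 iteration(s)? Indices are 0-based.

v_2 = (20, -4)

v_0 = (2, 2).
v_1 = A·v_0 = (-8, 4).
v_2 = A·v_1 = (20, -4).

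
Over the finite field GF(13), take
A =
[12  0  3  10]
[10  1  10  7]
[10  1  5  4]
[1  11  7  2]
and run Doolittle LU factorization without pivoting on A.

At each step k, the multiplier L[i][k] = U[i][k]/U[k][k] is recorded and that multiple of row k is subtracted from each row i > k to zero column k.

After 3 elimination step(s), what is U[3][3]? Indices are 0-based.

U[3][3] = 3

[col 0] pivot 12
  R1 -= 3*R0 → (0, 1, 1, 3)  (L[1][0] := 3)
  R2 -= 3*R0 → (0, 1, 9, 0)  (L[2][0] := 3)
  R3 -= 12*R0 → (0, 11, 10, 12)  (L[3][0] := 12)
[col 1] pivot 1
  R2 -= 1*R1 → (0, 0, 8, 10)  (L[2][1] := 1)
  R3 -= 11*R1 → (0, 0, 12, 5)  (L[3][1] := 11)
[col 2] pivot 8
  R3 -= 8*R2 → (0, 0, 0, 3)  (L[3][2] := 8)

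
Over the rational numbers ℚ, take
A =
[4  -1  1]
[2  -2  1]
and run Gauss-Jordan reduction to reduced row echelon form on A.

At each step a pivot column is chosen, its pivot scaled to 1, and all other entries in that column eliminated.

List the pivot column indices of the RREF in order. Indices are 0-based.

[1] R0 /= 4  ⇒  (1, -1/4, 1/4)
     R1 -= 2·R0  ⇒  (0, -3/2, 1/2)
[2] R1 /= -3/2  ⇒  (0, 1, -1/3)
     R0 -= -1/4·R1  ⇒  (1, 0, 1/6)

pivot columns: 0, 1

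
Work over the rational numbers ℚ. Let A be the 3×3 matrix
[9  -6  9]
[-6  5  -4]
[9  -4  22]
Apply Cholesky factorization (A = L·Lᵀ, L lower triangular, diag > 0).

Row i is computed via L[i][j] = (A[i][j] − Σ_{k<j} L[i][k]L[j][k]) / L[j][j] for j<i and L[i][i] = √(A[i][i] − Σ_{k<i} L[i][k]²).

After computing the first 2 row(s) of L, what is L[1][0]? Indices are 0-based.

Step 1: L[0][0] = √(9) = 3.
  L[1][0] = (-6) / L[0][0] = -2.
Step 2: L[1][1] = √(1) = 1.

L[1][0] = -2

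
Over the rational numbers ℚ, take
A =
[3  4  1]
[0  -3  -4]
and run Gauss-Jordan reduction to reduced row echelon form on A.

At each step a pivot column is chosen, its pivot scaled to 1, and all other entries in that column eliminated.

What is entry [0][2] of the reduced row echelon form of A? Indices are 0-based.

M[0][2] = -13/9

step 1: normalize row 0 (÷3) = (1, 4/3, 1/3)
step 2: normalize row 1 (÷-3) = (0, 1, 4/3)
  row 0: subtract 4/3×row1 = (1, 0, -13/9)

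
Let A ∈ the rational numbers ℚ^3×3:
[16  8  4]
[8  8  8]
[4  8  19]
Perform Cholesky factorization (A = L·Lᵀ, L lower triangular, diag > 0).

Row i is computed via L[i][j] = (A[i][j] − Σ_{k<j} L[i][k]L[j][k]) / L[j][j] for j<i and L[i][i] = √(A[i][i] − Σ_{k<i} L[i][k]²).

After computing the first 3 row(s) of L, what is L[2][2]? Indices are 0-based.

Step 1: L[0][0] = √(16) = 4.
  L[1][0] = (8) / L[0][0] = 2.
Step 2: L[1][1] = √(4) = 2.
  L[2][0] = (4) / L[0][0] = 1.
  L[2][1] = (6) / L[1][1] = 3.
Step 3: L[2][2] = √(9) = 3.

L[2][2] = 3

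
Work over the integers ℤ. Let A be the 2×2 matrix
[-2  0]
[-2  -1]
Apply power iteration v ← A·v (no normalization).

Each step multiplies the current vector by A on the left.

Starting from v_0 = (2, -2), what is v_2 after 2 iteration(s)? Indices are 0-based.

v_0 = (2, -2).
v_1 = A·v_0 = (-4, -2).
v_2 = A·v_1 = (8, 10).

v_2 = (8, 10)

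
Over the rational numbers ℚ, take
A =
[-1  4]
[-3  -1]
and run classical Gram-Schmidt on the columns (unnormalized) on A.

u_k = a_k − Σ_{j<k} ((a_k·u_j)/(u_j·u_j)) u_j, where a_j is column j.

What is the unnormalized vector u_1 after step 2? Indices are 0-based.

Step 1: u_0 = a_0 = (-1, -3).
Step 2: u_1 = a_1 − (-1/10)·u_0 = (39/10, -13/10).

u_1 = (39/10, -13/10)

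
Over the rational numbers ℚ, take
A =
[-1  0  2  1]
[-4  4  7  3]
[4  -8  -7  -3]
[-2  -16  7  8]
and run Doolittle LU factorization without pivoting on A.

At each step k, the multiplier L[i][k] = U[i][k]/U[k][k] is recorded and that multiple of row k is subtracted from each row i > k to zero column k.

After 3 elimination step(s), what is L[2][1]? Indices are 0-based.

L[2][1] = -2

k=0: U[0][0]=-1
  eliminate (1,0): mult=4, new row 1: (0, 4, -1, -1); set L[1][0]=4
  eliminate (2,0): mult=-4, new row 2: (0, -8, 1, 1); set L[2][0]=-4
  eliminate (3,0): mult=2, new row 3: (0, -16, 3, 6); set L[3][0]=2
k=1: U[1][1]=4
  eliminate (2,1): mult=-2, new row 2: (0, 0, -1, -1); set L[2][1]=-2
  eliminate (3,1): mult=-4, new row 3: (0, 0, -1, 2); set L[3][1]=-4
k=2: U[2][2]=-1
  eliminate (3,2): mult=1, new row 3: (0, 0, 0, 3); set L[3][2]=1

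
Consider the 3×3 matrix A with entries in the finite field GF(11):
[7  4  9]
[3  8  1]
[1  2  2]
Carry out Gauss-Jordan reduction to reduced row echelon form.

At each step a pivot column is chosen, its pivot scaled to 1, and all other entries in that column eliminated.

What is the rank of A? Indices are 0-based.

step 1: normalize row 0 (÷7) = (1, 10, 6)
  row 1: subtract 3×row0 = (0, 0, 5)
  row 2: subtract 1×row0 = (0, 3, 7)
step 2: exchange rows 1,2
step 2: normalize row 1 (÷3) = (0, 1, 6)
  row 0: subtract 10×row1 = (1, 0, 1)
step 3: normalize row 2 (÷5) = (0, 0, 1)
  row 0: subtract 1×row2 = (1, 0, 0)
  row 1: subtract 6×row2 = (0, 1, 0)

rank = 3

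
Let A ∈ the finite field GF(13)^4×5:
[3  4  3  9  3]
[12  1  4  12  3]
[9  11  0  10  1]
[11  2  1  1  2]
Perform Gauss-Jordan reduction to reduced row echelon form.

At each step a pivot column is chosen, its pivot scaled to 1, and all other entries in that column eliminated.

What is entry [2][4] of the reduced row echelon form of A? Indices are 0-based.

pivot(0,0)=3: scale R0 → (1, 10, 1, 3, 1)
  clear (1,0): R1 −= (12)R0 → (0, 11, 5, 2, 4)
  clear (2,0): R2 −= (9)R0 → (0, 12, 4, 9, 5)
  clear (3,0): R3 −= (11)R0 → (0, 9, 3, 7, 4)
pivot(1,1)=11: scale R1 → (0, 1, 4, 12, 11)
  clear (0,1): R0 −= (10)R1 → (1, 0, 0, 0, 8)
  clear (2,1): R2 −= (12)R1 → (0, 0, 8, 8, 3)
  clear (3,1): R3 −= (9)R1 → (0, 0, 6, 3, 9)
pivot(2,2)=8: scale R2 → (0, 0, 1, 1, 2)
  clear (1,2): R1 −= (4)R2 → (0, 1, 0, 8, 3)
  clear (3,2): R3 −= (6)R2 → (0, 0, 0, 10, 10)
pivot(3,3)=10: scale R3 → (0, 0, 0, 1, 1)
  clear (1,3): R1 −= (8)R3 → (0, 1, 0, 0, 8)
  clear (2,3): R2 −= (1)R3 → (0, 0, 1, 0, 1)

M[2][4] = 1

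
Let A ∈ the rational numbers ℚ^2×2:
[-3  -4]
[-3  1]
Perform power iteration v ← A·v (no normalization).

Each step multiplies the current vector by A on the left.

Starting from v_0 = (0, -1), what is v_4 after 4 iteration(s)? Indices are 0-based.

v_4 = (-272, -217)

v_0 = (0, -1).
v_1 = A·v_0 = (4, -1).
v_2 = A·v_1 = (-8, -13).
v_3 = A·v_2 = (76, 11).
v_4 = A·v_3 = (-272, -217).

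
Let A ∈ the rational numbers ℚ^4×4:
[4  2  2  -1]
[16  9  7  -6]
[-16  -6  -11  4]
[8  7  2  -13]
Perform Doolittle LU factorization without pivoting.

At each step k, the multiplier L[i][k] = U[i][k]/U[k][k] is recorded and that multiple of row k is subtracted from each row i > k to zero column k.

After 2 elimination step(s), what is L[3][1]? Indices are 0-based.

Step 1: pivot at (0,0) is 4.
  row1 ← row1 − (4)·row0  ⇒  L[1][0]=4, U row1=(0, 1, -1, -2)
  row2 ← row2 − (-4)·row0  ⇒  L[2][0]=-4, U row2=(0, 2, -3, 0)
  row3 ← row3 − (2)·row0  ⇒  L[3][0]=2, U row3=(0, 3, -2, -11)
Step 2: pivot at (1,1) is 1.
  row2 ← row2 − (2)·row1  ⇒  L[2][1]=2, U row2=(0, 0, -1, 4)
  row3 ← row3 − (3)·row1  ⇒  L[3][1]=3, U row3=(0, 0, 1, -5)

L[3][1] = 3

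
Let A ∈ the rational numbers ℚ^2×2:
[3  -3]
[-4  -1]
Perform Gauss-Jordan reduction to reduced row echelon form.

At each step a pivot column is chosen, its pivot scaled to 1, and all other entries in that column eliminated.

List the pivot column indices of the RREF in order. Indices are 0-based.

pivot columns: 0, 1

step 1: normalize row 0 (÷3) = (1, -1)
  row 1: subtract -4×row0 = (0, -5)
step 2: normalize row 1 (÷-5) = (0, 1)
  row 0: subtract -1×row1 = (1, 0)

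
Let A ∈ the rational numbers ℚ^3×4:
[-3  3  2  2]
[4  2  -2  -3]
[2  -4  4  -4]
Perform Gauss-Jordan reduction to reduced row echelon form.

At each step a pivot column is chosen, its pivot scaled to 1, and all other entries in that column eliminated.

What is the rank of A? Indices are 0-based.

[1] R0 /= -3  ⇒  (1, -1, -2/3, -2/3)
     R1 -= 4·R0  ⇒  (0, 6, 2/3, -1/3)
     R2 -= 2·R0  ⇒  (0, -2, 16/3, -8/3)
[2] R1 /= 6  ⇒  (0, 1, 1/9, -1/18)
     R0 -= -1·R1  ⇒  (1, 0, -5/9, -13/18)
     R2 -= -2·R1  ⇒  (0, 0, 50/9, -25/9)
[3] R2 /= 50/9  ⇒  (0, 0, 1, -1/2)
     R0 -= -5/9·R2  ⇒  (1, 0, 0, -1)
     R1 -= 1/9·R2  ⇒  (0, 1, 0, 0)

rank = 3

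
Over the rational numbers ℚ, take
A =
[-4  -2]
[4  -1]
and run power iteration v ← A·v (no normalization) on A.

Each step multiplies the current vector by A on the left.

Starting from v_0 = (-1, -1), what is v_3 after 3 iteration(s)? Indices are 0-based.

v_0 = (-1, -1).
v_1 = A·v_0 = (6, -3).
v_2 = A·v_1 = (-18, 27).
v_3 = A·v_2 = (18, -99).

v_3 = (18, -99)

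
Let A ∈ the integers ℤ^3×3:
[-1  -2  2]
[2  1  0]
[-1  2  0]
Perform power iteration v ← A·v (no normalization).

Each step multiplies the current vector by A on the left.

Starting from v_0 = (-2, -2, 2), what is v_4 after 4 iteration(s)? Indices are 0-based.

v_0 = (-2, -2, 2).
v_1 = A·v_0 = (10, -6, -2).
v_2 = A·v_1 = (-2, 14, -22).
v_3 = A·v_2 = (-70, 10, 30).
v_4 = A·v_3 = (110, -130, 90).

v_4 = (110, -130, 90)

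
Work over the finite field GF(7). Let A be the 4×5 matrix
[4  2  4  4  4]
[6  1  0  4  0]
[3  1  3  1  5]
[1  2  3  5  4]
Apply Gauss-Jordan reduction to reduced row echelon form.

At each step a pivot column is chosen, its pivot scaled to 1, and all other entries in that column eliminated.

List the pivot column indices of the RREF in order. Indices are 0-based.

pivot(0,0)=4: scale R0 → (1, 4, 1, 1, 1)
  clear (1,0): R1 −= (6)R0 → (0, 5, 1, 5, 1)
  clear (2,0): R2 −= (3)R0 → (0, 3, 0, 5, 2)
  clear (3,0): R3 −= (1)R0 → (0, 5, 2, 4, 3)
pivot(1,1)=5: scale R1 → (0, 1, 3, 1, 3)
  clear (0,1): R0 −= (4)R1 → (1, 0, 3, 4, 3)
  clear (2,1): R2 −= (3)R1 → (0, 0, 5, 2, 0)
  clear (3,1): R3 −= (5)R1 → (0, 0, 1, 6, 2)
pivot(2,2)=5: scale R2 → (0, 0, 1, 6, 0)
  clear (0,2): R0 −= (3)R2 → (1, 0, 0, 0, 3)
  clear (1,2): R1 −= (3)R2 → (0, 1, 0, 4, 3)
  clear (3,2): R3 −= (1)R2 → (0, 0, 0, 0, 2)
col 3: no nonzero at/below row 3; advance.
pivot(3,4)=2: scale R3 → (0, 0, 0, 0, 1)
  clear (0,4): R0 −= (3)R3 → (1, 0, 0, 0, 0)
  clear (1,4): R1 −= (3)R3 → (0, 1, 0, 4, 0)

pivot columns: 0, 1, 2, 4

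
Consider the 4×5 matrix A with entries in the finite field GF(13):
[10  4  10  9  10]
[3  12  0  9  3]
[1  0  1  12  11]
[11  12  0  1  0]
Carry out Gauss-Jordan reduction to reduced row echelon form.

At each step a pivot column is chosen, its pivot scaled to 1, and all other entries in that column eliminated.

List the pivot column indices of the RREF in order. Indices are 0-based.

[1] R0 /= 10  ⇒  (1, 3, 1, 10, 1)
     R1 -= 3·R0  ⇒  (0, 3, 10, 5, 0)
     R2 -= 1·R0  ⇒  (0, 10, 0, 2, 10)
     R3 -= 11·R0  ⇒  (0, 5, 2, 8, 2)
[2] R1 /= 3  ⇒  (0, 1, 12, 6, 0)
     R0 -= 3·R1  ⇒  (1, 0, 4, 5, 1)
     R2 -= 10·R1  ⇒  (0, 0, 10, 7, 10)
     R3 -= 5·R1  ⇒  (0, 0, 7, 4, 2)
[3] R2 /= 10  ⇒  (0, 0, 1, 2, 1)
     R0 -= 4·R2  ⇒  (1, 0, 0, 10, 10)
     R1 -= 12·R2  ⇒  (0, 1, 0, 8, 1)
     R3 -= 7·R2  ⇒  (0, 0, 0, 3, 8)
[4] R3 /= 3  ⇒  (0, 0, 0, 1, 7)
     R0 -= 10·R3  ⇒  (1, 0, 0, 0, 5)
     R1 -= 8·R3  ⇒  (0, 1, 0, 0, 10)
     R2 -= 2·R3  ⇒  (0, 0, 1, 0, 0)

pivot columns: 0, 1, 2, 3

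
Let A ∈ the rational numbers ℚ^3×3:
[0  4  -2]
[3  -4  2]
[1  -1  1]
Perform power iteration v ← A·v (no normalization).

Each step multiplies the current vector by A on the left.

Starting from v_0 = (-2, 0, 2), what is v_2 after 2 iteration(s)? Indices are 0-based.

v_0 = (-2, 0, 2).
v_1 = A·v_0 = (-4, -2, 0).
v_2 = A·v_1 = (-8, -4, -2).

v_2 = (-8, -4, -2)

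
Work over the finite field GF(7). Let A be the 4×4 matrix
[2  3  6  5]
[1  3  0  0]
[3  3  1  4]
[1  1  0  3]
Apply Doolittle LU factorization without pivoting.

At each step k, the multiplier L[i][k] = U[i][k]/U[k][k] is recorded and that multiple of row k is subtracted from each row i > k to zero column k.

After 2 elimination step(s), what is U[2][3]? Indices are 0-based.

U[2][3] = 1

Step 1: pivot at (0,0) is 2.
  row1 ← row1 − (4)·row0  ⇒  L[1][0]=4, U row1=(0, 5, 4, 1)
  row2 ← row2 − (5)·row0  ⇒  L[2][0]=5, U row2=(0, 2, 6, 0)
  row3 ← row3 − (4)·row0  ⇒  L[3][0]=4, U row3=(0, 3, 4, 4)
Step 2: pivot at (1,1) is 5.
  row2 ← row2 − (6)·row1  ⇒  L[2][1]=6, U row2=(0, 0, 3, 1)
  row3 ← row3 − (2)·row1  ⇒  L[3][1]=2, U row3=(0, 0, 3, 2)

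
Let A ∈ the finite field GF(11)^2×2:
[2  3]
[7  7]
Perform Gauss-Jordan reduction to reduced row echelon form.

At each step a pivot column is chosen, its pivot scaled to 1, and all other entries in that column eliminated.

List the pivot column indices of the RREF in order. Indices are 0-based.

pivot columns: 0, 1

step 1: normalize row 0 (÷2) = (1, 7)
  row 1: subtract 7×row0 = (0, 2)
step 2: normalize row 1 (÷2) = (0, 1)
  row 0: subtract 7×row1 = (1, 0)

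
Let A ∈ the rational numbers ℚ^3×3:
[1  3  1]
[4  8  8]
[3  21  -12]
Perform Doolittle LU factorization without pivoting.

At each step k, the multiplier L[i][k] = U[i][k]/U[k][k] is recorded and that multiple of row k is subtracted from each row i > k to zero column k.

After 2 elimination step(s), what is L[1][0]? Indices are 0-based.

Step 1: pivot at (0,0) is 1.
  row1 ← row1 − (4)·row0  ⇒  L[1][0]=4, U row1=(0, -4, 4)
  row2 ← row2 − (3)·row0  ⇒  L[2][0]=3, U row2=(0, 12, -15)
Step 2: pivot at (1,1) is -4.
  row2 ← row2 − (-3)·row1  ⇒  L[2][1]=-3, U row2=(0, 0, -3)

L[1][0] = 4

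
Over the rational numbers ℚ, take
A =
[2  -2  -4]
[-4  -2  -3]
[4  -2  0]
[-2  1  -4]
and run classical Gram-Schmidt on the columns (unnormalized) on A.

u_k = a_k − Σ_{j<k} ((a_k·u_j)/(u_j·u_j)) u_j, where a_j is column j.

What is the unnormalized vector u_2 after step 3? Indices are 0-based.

u_2 = (-356/121, 89/121, 20/121, -494/121)

Step 1: u_0 = a_0 = (2, -4, 4, -2).
Step 2: u_1 = a_1 − (-3/20)·u_0 = (-17/10, -13/5, -7/5, 7/10).
Step 3: u_2 = a_2 − (3/10)·u_0 − (118/121)·u_1 = (-356/121, 89/121, 20/121, -494/121).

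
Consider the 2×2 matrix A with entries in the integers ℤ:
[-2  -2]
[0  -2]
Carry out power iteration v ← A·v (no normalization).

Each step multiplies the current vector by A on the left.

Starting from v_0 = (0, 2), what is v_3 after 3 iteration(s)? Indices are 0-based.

v_0 = (0, 2).
v_1 = A·v_0 = (-4, -4).
v_2 = A·v_1 = (16, 8).
v_3 = A·v_2 = (-48, -16).

v_3 = (-48, -16)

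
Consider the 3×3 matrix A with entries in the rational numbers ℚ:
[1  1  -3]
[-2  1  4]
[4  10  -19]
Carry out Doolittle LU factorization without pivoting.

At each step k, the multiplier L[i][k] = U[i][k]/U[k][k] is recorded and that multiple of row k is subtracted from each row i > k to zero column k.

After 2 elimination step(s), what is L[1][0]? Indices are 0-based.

L[1][0] = -2

Step 1: pivot at (0,0) is 1.
  row1 ← row1 − (-2)·row0  ⇒  L[1][0]=-2, U row1=(0, 3, -2)
  row2 ← row2 − (4)·row0  ⇒  L[2][0]=4, U row2=(0, 6, -7)
Step 2: pivot at (1,1) is 3.
  row2 ← row2 − (2)·row1  ⇒  L[2][1]=2, U row2=(0, 0, -3)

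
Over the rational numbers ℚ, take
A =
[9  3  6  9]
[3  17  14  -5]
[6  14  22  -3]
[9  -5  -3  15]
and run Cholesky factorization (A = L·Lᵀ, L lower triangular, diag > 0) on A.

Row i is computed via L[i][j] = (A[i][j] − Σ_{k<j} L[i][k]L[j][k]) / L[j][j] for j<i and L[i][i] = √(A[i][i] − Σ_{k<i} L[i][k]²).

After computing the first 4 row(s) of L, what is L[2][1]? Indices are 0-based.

Step 1: L[0][0] = √(9) = 3.
  L[1][0] = (3) / L[0][0] = 1.
Step 2: L[1][1] = √(16) = 4.
  L[2][0] = (6) / L[0][0] = 2.
  L[2][1] = (12) / L[1][1] = 3.
Step 3: L[2][2] = √(9) = 3.
  L[3][0] = (9) / L[0][0] = 3.
  L[3][1] = (-8) / L[1][1] = -2.
  L[3][2] = (-3) / L[2][2] = -1.
Step 4: L[3][3] = √(1) = 1.

L[2][1] = 3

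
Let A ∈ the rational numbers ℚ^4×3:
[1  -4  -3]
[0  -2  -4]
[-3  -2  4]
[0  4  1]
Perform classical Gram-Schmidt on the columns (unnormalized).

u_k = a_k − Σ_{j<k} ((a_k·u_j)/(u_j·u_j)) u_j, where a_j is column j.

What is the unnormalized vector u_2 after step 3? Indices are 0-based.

Step 1: u_0 = a_0 = (1, 0, -3, 0).
Step 2: u_1 = a_1 − (1/5)·u_0 = (-21/5, -2, -7/5, 4).
Step 3: u_2 = a_2 − (-3/2)·u_0 − (95/198)·u_1 = (17/33, -301/99, 17/99, -91/99).

u_2 = (17/33, -301/99, 17/99, -91/99)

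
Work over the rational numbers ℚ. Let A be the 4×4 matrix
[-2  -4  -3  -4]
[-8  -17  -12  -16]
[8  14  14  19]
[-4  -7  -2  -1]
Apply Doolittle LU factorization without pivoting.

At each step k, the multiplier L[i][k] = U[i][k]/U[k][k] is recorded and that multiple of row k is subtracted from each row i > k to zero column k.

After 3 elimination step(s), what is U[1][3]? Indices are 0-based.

[col 0] pivot -2
  R1 -= 4*R0 → (0, -1, 0, 0)  (L[1][0] := 4)
  R2 -= -4*R0 → (0, -2, 2, 3)  (L[2][0] := -4)
  R3 -= 2*R0 → (0, 1, 4, 7)  (L[3][0] := 2)
[col 1] pivot -1
  R2 -= 2*R1 → (0, 0, 2, 3)  (L[2][1] := 2)
  R3 -= -1*R1 → (0, 0, 4, 7)  (L[3][1] := -1)
[col 2] pivot 2
  R3 -= 2*R2 → (0, 0, 0, 1)  (L[3][2] := 2)

U[1][3] = 0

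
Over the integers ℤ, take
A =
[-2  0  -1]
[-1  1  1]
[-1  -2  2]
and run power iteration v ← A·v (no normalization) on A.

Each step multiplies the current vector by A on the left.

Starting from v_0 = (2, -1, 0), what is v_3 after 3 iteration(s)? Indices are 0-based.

v_0 = (2, -1, 0).
v_1 = A·v_0 = (-4, -3, 0).
v_2 = A·v_1 = (8, 1, 10).
v_3 = A·v_2 = (-26, 3, 10).

v_3 = (-26, 3, 10)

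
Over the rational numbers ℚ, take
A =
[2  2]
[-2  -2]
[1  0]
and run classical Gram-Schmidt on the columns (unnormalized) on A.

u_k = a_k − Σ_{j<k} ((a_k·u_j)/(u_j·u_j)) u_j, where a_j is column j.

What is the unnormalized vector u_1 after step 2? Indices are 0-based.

u_1 = (2/9, -2/9, -8/9)

Step 1: u_0 = a_0 = (2, -2, 1).
Step 2: u_1 = a_1 − (8/9)·u_0 = (2/9, -2/9, -8/9).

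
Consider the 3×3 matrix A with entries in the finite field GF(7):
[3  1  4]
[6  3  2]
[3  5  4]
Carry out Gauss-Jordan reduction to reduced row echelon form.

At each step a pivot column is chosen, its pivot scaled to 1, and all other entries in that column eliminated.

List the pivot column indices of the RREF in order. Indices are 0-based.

step 1: normalize row 0 (÷3) = (1, 5, 6)
  row 1: subtract 6×row0 = (0, 1, 1)
  row 2: subtract 3×row0 = (0, 4, 0)
step 2: normalize row 1 (÷1) = (0, 1, 1)
  row 0: subtract 5×row1 = (1, 0, 1)
  row 2: subtract 4×row1 = (0, 0, 3)
step 3: normalize row 2 (÷3) = (0, 0, 1)
  row 0: subtract 1×row2 = (1, 0, 0)
  row 1: subtract 1×row2 = (0, 1, 0)

pivot columns: 0, 1, 2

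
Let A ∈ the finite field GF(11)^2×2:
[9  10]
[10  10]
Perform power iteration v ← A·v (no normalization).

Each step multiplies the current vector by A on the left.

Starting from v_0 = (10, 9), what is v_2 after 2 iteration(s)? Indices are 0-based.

v_2 = (0, 4)

v_0 = (10, 9).
v_1 = A·v_0 = (4, 3).
v_2 = A·v_1 = (0, 4).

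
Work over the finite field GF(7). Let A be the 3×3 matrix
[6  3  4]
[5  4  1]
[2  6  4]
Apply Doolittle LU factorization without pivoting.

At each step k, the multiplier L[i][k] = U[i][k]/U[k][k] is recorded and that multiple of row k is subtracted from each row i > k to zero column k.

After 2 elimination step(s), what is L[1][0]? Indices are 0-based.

k=0: U[0][0]=6
  eliminate (1,0): mult=2, new row 1: (0, 5, 0); set L[1][0]=2
  eliminate (2,0): mult=5, new row 2: (0, 5, 5); set L[2][0]=5
k=1: U[1][1]=5
  eliminate (2,1): mult=1, new row 2: (0, 0, 5); set L[2][1]=1

L[1][0] = 2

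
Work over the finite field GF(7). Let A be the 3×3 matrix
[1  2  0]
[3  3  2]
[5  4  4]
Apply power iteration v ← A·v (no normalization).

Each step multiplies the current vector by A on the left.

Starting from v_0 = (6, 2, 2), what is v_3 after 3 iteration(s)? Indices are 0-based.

v_3 = (2, 3, 4)

v_0 = (6, 2, 2).
v_1 = A·v_0 = (3, 0, 4).
v_2 = A·v_1 = (3, 3, 3).
v_3 = A·v_2 = (2, 3, 4).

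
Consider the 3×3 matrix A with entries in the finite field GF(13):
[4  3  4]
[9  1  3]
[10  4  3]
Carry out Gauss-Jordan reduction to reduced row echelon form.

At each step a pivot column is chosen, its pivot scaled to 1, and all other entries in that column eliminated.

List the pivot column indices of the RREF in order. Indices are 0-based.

step 1: normalize row 0 (÷4) = (1, 4, 1)
  row 1: subtract 9×row0 = (0, 4, 7)
  row 2: subtract 10×row0 = (0, 3, 6)
step 2: normalize row 1 (÷4) = (0, 1, 5)
  row 0: subtract 4×row1 = (1, 0, 7)
  row 2: subtract 3×row1 = (0, 0, 4)
step 3: normalize row 2 (÷4) = (0, 0, 1)
  row 0: subtract 7×row2 = (1, 0, 0)
  row 1: subtract 5×row2 = (0, 1, 0)

pivot columns: 0, 1, 2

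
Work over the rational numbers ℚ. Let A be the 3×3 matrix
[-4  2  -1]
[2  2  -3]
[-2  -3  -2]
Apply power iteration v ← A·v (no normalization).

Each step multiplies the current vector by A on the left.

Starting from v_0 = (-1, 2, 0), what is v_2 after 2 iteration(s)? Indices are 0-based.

v_2 = (-24, 32, -14)

v_0 = (-1, 2, 0).
v_1 = A·v_0 = (8, 2, -4).
v_2 = A·v_1 = (-24, 32, -14).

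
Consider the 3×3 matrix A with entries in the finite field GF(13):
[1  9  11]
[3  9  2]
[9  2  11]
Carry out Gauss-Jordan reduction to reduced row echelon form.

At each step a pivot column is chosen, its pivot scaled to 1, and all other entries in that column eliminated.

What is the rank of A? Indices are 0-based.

rank = 3

[1] R0 /= 1  ⇒  (1, 9, 11)
     R1 -= 3·R0  ⇒  (0, 8, 8)
     R2 -= 9·R0  ⇒  (0, 12, 3)
[2] R1 /= 8  ⇒  (0, 1, 1)
     R0 -= 9·R1  ⇒  (1, 0, 2)
     R2 -= 12·R1  ⇒  (0, 0, 4)
[3] R2 /= 4  ⇒  (0, 0, 1)
     R0 -= 2·R2  ⇒  (1, 0, 0)
     R1 -= 1·R2  ⇒  (0, 1, 0)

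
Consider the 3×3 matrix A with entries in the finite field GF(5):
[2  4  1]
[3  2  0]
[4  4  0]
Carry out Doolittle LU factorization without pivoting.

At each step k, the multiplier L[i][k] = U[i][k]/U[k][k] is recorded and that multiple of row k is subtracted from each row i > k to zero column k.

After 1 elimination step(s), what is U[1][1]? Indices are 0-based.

k=0: U[0][0]=2
  eliminate (1,0): mult=4, new row 1: (0, 1, 1); set L[1][0]=4
  eliminate (2,0): mult=2, new row 2: (0, 1, 3); set L[2][0]=2

U[1][1] = 1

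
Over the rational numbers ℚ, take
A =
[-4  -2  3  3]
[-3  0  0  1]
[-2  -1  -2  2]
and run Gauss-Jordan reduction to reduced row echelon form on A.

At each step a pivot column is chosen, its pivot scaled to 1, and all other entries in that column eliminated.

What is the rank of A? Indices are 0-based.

step 1: normalize row 0 (÷-4) = (1, 1/2, -3/4, -3/4)
  row 1: subtract -3×row0 = (0, 3/2, -9/4, -5/4)
  row 2: subtract -2×row0 = (0, 0, -7/2, 1/2)
step 2: normalize row 1 (÷3/2) = (0, 1, -3/2, -5/6)
  row 0: subtract 1/2×row1 = (1, 0, 0, -1/3)
step 3: normalize row 2 (÷-7/2) = (0, 0, 1, -1/7)
  row 1: subtract -3/2×row2 = (0, 1, 0, -22/21)

rank = 3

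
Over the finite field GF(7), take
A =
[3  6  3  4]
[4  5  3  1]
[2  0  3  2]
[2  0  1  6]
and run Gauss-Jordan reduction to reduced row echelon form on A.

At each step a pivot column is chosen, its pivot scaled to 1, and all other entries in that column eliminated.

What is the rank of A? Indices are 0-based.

[1] R0 /= 3  ⇒  (1, 2, 1, 6)
     R1 -= 4·R0  ⇒  (0, 4, 6, 5)
     R2 -= 2·R0  ⇒  (0, 3, 1, 4)
     R3 -= 2·R0  ⇒  (0, 3, 6, 1)
[2] R1 /= 4  ⇒  (0, 1, 5, 3)
     R0 -= 2·R1  ⇒  (1, 0, 5, 0)
     R2 -= 3·R1  ⇒  (0, 0, 0, 2)
     R3 -= 3·R1  ⇒  (0, 0, 5, 6)
[3] R2 <-> R3
[3] R2 /= 5  ⇒  (0, 0, 1, 4)
     R0 -= 5·R2  ⇒  (1, 0, 0, 1)
     R1 -= 5·R2  ⇒  (0, 1, 0, 4)
[4] R3 /= 2  ⇒  (0, 0, 0, 1)
     R0 -= 1·R3  ⇒  (1, 0, 0, 0)
     R1 -= 4·R3  ⇒  (0, 1, 0, 0)
     R2 -= 4·R3  ⇒  (0, 0, 1, 0)

rank = 4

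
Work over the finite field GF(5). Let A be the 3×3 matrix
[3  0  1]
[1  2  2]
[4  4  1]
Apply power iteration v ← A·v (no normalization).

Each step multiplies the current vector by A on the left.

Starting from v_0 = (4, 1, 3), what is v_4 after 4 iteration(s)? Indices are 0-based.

v_0 = (4, 1, 3).
v_1 = A·v_0 = (0, 2, 3).
v_2 = A·v_1 = (3, 0, 1).
v_3 = A·v_2 = (0, 0, 3).
v_4 = A·v_3 = (3, 1, 3).

v_4 = (3, 1, 3)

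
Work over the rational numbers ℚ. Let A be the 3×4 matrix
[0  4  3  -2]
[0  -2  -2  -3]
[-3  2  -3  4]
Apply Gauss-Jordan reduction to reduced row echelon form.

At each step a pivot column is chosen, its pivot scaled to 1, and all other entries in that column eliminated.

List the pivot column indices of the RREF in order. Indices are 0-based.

pivot(0,0): swap R0↔R2
pivot(0,0)=-3: scale R0 → (1, -2/3, 1, -4/3)
pivot(1,1)=-2: scale R1 → (0, 1, 1, 3/2)
  clear (0,1): R0 −= (-2/3)R1 → (1, 0, 5/3, -1/3)
  clear (2,1): R2 −= (4)R1 → (0, 0, -1, -8)
pivot(2,2)=-1: scale R2 → (0, 0, 1, 8)
  clear (0,2): R0 −= (5/3)R2 → (1, 0, 0, -41/3)
  clear (1,2): R1 −= (1)R2 → (0, 1, 0, -13/2)

pivot columns: 0, 1, 2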